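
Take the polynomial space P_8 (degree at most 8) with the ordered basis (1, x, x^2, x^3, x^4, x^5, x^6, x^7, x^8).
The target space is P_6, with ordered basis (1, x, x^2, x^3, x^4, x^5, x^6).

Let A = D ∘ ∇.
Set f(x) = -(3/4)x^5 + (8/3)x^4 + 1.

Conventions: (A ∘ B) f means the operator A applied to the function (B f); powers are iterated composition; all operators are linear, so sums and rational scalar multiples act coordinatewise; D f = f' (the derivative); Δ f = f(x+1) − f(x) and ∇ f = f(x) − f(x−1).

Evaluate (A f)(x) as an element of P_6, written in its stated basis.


∇ f = -(15/4)x^4 + (109/6)x^3 - (47/2)x^2 + (173/12)x - 41/12
D ∇ f = -15x^3 + (109/2)x^2 - 47x + 173/12

the image equals g(x) = -15x^3 + (109/2)x^2 - 47x + 173/12


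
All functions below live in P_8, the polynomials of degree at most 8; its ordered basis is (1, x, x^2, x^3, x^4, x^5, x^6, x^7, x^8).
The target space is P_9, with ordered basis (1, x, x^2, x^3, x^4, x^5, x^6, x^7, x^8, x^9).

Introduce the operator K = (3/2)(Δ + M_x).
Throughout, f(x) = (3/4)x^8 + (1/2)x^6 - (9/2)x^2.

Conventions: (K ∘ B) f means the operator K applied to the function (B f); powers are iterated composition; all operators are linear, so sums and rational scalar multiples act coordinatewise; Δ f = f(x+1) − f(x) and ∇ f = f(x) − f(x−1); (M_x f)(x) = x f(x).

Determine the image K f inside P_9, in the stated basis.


the result is g(x) = (9/8)x^9 + (39/4)x^7 + (63/2)x^6 + (135/2)x^5 + 90x^4 + (285/4)x^3 + (171/4)x^2 - 39/8

Δ f = 6x^7 + 21x^6 + 45x^5 + 60x^4 + 52x^3 + (57/2)x^2 - 13/4
M_x f = (3/4)x^9 + (1/2)x^7 - (9/2)x^3
(Δ + M_x) f = (3/4)x^9 + (13/2)x^7 + 21x^6 + 45x^5 + 60x^4 + (95/2)x^3 + (57/2)x^2 - 13/4
((3/2)(Δ + M_x)) f = (9/8)x^9 + (39/4)x^7 + (63/2)x^6 + (135/2)x^5 + 90x^4 + (285/4)x^3 + (171/4)x^2 - 39/8


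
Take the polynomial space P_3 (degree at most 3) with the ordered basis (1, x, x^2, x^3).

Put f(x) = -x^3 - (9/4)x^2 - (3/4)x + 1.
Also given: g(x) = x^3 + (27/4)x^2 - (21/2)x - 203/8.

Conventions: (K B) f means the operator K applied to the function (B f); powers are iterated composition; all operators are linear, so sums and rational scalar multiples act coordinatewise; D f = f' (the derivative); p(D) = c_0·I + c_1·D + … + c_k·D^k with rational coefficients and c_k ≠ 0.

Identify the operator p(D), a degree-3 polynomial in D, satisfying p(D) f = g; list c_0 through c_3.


p(D) = -I − (3/2)·D + 3·D^2 + 2·D^3, i.e. c_0 = -1, c_1 = -3/2, c_2 = 3, c_3 = 2

D^0 f = -x^3 - (9/4)x^2 - (3/4)x + 1
D^1 f = -3x^2 - (9/2)x - 3/4
D^2 f = -6x - 9/2
D^3 f = -6
matching coefficients of g against c_0 f + c_1 Df + … from the top degree down determines the c_i
solution: c_0 = -1, c_1 = -3/2, c_2 = 3, c_3 = 2


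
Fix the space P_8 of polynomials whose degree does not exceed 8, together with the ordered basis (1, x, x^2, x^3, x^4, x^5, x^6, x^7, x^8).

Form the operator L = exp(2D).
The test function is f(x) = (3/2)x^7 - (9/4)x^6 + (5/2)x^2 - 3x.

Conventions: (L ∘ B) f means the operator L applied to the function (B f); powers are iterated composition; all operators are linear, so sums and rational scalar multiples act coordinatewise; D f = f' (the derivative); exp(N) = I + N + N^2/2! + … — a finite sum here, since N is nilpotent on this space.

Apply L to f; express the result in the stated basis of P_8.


order-1 term: 21x^6 - 27x^5 + 10x - 6
order-2 term: 126x^5 - 135x^4 + 10
order-3 term: 420x^4 - 360x^3
order-4 term: 840x^3 - 540x^2
order-5 term: 1008x^2 - 432x
order-6 term: 672x - 144
order-7 term: 192
the series for exp(2D) f terminates at order 7
exp(2D) f = (3/2)x^7 + (75/4)x^6 + 99x^5 + 285x^4 + 480x^3 + (941/2)x^2 + 247x + 52

the image equals g(x) = (3/2)x^7 + (75/4)x^6 + 99x^5 + 285x^4 + 480x^3 + (941/2)x^2 + 247x + 52


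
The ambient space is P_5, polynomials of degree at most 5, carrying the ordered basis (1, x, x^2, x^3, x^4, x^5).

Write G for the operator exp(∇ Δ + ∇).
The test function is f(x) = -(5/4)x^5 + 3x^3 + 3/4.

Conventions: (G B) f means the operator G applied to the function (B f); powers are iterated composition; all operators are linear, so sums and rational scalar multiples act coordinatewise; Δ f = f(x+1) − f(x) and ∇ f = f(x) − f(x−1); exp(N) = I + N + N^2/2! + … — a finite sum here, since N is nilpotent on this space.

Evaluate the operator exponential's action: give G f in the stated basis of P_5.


g(x) = -(5/4)x^5 - (25/4)x^4 - 22x^3 - (107/2)x^2 - (303/4)x - 197/4

order-1 term: -(25/4)x^4 - (25/2)x^3 - (7/2)x^2 + (11/4)x + 7/4
order-2 term: -(25/2)x^3 - (75/2)x^2 - (139/4)x - 39/4
order-3 term: -(25/2)x^2 - (75/2)x - 113/4
order-4 term: -(25/4)x - 25/2
order-5 term: -5/4
the series for exp(∇ Δ + ∇) f terminates at order 5
exp(∇ Δ + ∇) f = -(5/4)x^5 - (25/4)x^4 - 22x^3 - (107/2)x^2 - (303/4)x - 197/4


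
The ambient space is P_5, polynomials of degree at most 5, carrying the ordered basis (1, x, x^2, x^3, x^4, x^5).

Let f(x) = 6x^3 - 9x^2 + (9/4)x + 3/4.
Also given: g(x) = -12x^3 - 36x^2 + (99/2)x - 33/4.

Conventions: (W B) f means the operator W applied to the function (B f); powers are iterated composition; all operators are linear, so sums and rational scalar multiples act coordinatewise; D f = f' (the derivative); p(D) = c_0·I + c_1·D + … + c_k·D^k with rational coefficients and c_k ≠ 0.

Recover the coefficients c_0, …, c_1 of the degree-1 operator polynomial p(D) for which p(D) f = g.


D^0 f = 6x^3 - 9x^2 + (9/4)x + 3/4
D^1 f = 18x^2 - 18x + 9/4
matching coefficients of g against c_0 f + c_1 Df + … from the top degree down determines the c_i
solution: c_0 = -2, c_1 = -3

p(D) = -2·I − 3·D, i.e. c_0 = -2, c_1 = -3


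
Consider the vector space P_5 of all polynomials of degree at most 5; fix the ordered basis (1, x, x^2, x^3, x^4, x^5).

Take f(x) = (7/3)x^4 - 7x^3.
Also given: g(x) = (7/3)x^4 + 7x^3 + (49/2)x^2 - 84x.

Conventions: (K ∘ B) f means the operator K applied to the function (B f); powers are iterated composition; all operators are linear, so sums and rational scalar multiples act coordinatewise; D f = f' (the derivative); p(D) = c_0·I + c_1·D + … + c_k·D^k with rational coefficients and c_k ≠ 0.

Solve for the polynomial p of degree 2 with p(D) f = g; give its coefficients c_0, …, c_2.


p(D) = I + (3/2)·D + 2·D^2, i.e. c_0 = 1, c_1 = 3/2, c_2 = 2

D^0 f = (7/3)x^4 - 7x^3
D^1 f = (28/3)x^3 - 21x^2
D^2 f = 28x^2 - 42x
matching coefficients of g against c_0 f + c_1 Df + … from the top degree down determines the c_i
solution: c_0 = 1, c_1 = 3/2, c_2 = 2


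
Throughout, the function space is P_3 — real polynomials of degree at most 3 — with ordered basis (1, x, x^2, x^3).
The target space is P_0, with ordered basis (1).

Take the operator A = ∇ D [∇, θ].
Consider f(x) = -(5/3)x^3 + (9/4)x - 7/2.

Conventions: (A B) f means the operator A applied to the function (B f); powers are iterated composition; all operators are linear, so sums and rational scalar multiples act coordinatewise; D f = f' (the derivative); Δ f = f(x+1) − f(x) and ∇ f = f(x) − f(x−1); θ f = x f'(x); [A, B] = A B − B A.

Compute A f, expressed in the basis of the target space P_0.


θ f = -5x^3 + (9/4)x
∇ θ f = -15x^2 + 15x - 11/4
∇ f = -5x^2 + 5x + 7/12
θ ∇ f = -10x^2 + 5x
[∇, θ] f = -5x^2 + 10x - 11/4
D [∇, θ] f = -10x + 10
∇ D [∇, θ] f = -10

the result is g(x) = -10


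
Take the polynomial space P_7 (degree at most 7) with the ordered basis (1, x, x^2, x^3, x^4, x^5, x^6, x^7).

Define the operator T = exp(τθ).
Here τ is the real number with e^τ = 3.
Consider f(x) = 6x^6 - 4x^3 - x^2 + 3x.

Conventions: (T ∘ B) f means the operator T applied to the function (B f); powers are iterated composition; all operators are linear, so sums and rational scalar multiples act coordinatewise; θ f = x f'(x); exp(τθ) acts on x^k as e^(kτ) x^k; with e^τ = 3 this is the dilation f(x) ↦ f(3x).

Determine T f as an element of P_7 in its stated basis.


exp(τθ) x^k = e^(kτ) x^k; with e^τ = 3 this sends x^k to 3^k x^k
x ↦ 3 x
x^2 ↦ 9 x^2
x^3 ↦ 27 x^3
x^6 ↦ 729 x^6
applying this coordinatewise to f: exp(τθ) f = 4374x^6 - 108x^3 - 9x^2 + 9x

g(x) = 4374x^6 - 108x^3 - 9x^2 + 9x


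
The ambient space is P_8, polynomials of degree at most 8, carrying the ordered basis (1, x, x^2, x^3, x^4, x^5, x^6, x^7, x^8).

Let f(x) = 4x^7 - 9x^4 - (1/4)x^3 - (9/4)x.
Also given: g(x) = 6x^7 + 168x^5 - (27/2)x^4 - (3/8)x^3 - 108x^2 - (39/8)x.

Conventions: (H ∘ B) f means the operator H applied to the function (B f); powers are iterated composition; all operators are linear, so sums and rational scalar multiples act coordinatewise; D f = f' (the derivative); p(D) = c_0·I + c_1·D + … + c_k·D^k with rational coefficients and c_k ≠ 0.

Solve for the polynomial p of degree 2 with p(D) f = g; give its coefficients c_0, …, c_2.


D^0 f = 4x^7 - 9x^4 - (1/4)x^3 - (9/4)x
D^1 f = 28x^6 - 36x^3 - (3/4)x^2 - 9/4
D^2 f = 168x^5 - 108x^2 - (3/2)x
matching coefficients of g against c_0 f + c_1 Df + … from the top degree down determines the c_i
solution: c_0 = 3/2, c_1 = 0, c_2 = 1

p(D) = (3/2)·I + D^2, i.e. c_0 = 3/2, c_1 = 0, c_2 = 1


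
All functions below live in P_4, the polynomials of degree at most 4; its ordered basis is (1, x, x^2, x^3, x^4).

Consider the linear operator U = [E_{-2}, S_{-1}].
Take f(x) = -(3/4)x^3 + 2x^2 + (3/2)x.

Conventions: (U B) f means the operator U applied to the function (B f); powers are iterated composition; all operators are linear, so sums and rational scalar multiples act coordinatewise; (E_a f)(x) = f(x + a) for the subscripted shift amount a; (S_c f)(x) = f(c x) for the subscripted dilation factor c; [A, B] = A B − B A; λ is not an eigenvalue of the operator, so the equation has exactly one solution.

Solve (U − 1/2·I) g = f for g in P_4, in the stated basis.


g(x) = (3/2)x^3 + 32x^2 - 515x - 4072

write g with unknown coordinates in the stated basis and equate coefficients in (U − 1/2·I) g = f
solving from the highest basis element down gives g = (3/2)x^3 + 32x^2 - 515x - 4072
check: U g = 18x^2 - 256x - 2036
so U g − 1/2·g = -(3/4)x^3 + 2x^2 + (3/2)x = f ✓


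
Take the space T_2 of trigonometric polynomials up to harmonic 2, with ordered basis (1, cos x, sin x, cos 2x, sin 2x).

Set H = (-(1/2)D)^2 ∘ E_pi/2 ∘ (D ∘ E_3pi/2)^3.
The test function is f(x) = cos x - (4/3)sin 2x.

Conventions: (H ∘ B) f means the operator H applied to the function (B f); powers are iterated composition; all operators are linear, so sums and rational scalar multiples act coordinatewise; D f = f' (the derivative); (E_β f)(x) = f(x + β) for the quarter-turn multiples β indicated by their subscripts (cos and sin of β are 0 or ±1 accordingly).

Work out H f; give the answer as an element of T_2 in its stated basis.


E_3pi/2 f = sin x + (4/3)sin 2x
D E_3pi/2 f = cos x + (8/3)cos 2x
E_3pi/2 (D ∘ E_3pi/2) f = sin x - (8/3)cos 2x
D E_3pi/2 (D ∘ E_3pi/2) f = cos x + (16/3)sin 2x
E_3pi/2 (D ∘ E_3pi/2) (D ∘ E_3pi/2) f = sin x - (16/3)sin 2x
D E_3pi/2 (D ∘ E_3pi/2) (D ∘ E_3pi/2) f = cos x - (32/3)cos 2x
E_pi/2 (D ∘ E_3pi/2)^3 f = -sin x + (32/3)cos 2x
D E_pi/2 (D ∘ E_3pi/2)^3 f = -cos x - (64/3)sin 2x
(-(1/2)D) E_pi/2 (D ∘ E_3pi/2)^3 f = (1/2)cos x + (32/3)sin 2x
D (-(1/2)D) E_pi/2 (D ∘ E_3pi/2)^3 f = -(1/2)sin x + (64/3)cos 2x
(-(1/2)D) (-(1/2)D) E_pi/2 (D ∘ E_3pi/2)^3 f = (1/4)sin x - (32/3)cos 2x

g(x) = (1/4)sin x - (32/3)cos 2x


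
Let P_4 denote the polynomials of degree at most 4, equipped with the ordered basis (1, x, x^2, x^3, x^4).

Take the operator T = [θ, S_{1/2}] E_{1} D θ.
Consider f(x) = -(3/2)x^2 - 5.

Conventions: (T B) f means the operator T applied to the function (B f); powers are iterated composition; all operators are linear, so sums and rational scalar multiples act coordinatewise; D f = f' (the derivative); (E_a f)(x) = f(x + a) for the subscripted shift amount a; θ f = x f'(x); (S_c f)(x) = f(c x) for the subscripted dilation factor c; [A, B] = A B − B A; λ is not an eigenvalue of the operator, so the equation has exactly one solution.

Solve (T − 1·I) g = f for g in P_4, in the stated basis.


g(x) = (3/2)x^2 + 5

write g with unknown coordinates in the stated basis and equate coefficients in (T − 1·I) g = f
solving from the highest basis element down gives g = (3/2)x^2 + 5
check: T g = 0
so T g − 1·g = -(3/2)x^2 - 5 = f ✓


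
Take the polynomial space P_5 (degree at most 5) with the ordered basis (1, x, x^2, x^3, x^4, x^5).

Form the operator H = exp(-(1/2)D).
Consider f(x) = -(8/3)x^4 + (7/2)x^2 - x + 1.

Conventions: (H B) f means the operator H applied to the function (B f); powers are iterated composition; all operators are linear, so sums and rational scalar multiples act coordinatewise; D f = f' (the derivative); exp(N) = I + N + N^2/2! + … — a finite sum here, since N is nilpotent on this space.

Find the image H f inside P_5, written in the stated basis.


the result is g(x) = -(8/3)x^4 + (16/3)x^3 - (1/2)x^2 - (19/6)x + 53/24

order-1 term: (16/3)x^3 - (7/2)x + 1/2
order-2 term: -4x^2 + 7/8
order-3 term: (4/3)x
order-4 term: -1/6
the series for exp(-(1/2)D) f terminates at order 4
exp(-(1/2)D) f = -(8/3)x^4 + (16/3)x^3 - (1/2)x^2 - (19/6)x + 53/24


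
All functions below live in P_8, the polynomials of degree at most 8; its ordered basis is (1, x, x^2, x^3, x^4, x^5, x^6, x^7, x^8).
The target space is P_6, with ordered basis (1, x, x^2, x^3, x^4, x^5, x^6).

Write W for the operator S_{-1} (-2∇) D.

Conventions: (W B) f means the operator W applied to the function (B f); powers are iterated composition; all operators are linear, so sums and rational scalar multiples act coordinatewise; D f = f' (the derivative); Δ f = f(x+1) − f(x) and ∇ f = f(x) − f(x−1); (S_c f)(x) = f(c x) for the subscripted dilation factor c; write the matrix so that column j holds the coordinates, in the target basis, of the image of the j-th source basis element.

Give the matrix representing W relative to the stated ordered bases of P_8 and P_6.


the matrix is [[0, 0, -4, 6, -8, 10, -12, 14, -16]; [0, 0, 0, 12, -24, 40, -60, 84, -112]; [0, 0, 0, 0, -24, 60, -120, 210, -336]; [0, 0, 0, 0, 0, 40, -120, 280, -560]; [0, 0, 0, 0, 0, 0, -60, 210, -560]; [0, 0, 0, 0, 0, 0, 0, 84, -336]; [0, 0, 0, 0, 0, 0, 0, 0, -112]] (rows listed top to bottom)

image of 1: 0
image of x: 0
image of x^2: -4
image of x^3: 12x + 6
image of x^4: -24x^2 - 24x - 8
image of x^5: 40x^3 + 60x^2 + 40x + 10
image of x^6: -60x^4 - 120x^3 - 120x^2 - 60x - 12
image of x^7: 84x^5 + 210x^4 + 280x^3 + 210x^2 + 84x + 14
image of x^8: -112x^6 - 336x^5 - 560x^4 - 560x^3 - 336x^2 - 112x - 16
each image's coordinates form column j of the matrix


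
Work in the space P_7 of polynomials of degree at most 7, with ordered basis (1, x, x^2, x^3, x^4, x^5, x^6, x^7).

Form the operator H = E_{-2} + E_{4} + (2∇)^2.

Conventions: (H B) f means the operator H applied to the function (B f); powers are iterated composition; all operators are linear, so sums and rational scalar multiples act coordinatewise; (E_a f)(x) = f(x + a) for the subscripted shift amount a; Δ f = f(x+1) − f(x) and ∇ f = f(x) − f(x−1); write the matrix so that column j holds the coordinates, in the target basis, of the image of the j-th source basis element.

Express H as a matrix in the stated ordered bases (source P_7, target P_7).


image of 1: 2
image of x: 2x + 2
image of x^2: 2x^2 + 4x + 28
image of x^3: 2x^3 + 6x^2 + 84x + 32
image of x^4: 2x^4 + 8x^3 + 168x^2 + 128x + 328
image of x^5: 2x^5 + 10x^4 + 280x^3 + 320x^2 + 1640x + 872
image of x^6: 2x^6 + 12x^5 + 420x^4 + 640x^3 + 4920x^2 + 5232x + 4408
image of x^7: 2x^7 + 14x^6 + 588x^5 + 1120x^4 + 11480x^3 + 18312x^2 + 30856x + 15752
each image's coordinates form column j of the matrix

the matrix is [[2, 2, 28, 32, 328, 872, 4408, 15752]; [0, 2, 4, 84, 128, 1640, 5232, 30856]; [0, 0, 2, 6, 168, 320, 4920, 18312]; [0, 0, 0, 2, 8, 280, 640, 11480]; [0, 0, 0, 0, 2, 10, 420, 1120]; [0, 0, 0, 0, 0, 2, 12, 588]; [0, 0, 0, 0, 0, 0, 2, 14]; [0, 0, 0, 0, 0, 0, 0, 2]] (rows listed top to bottom)


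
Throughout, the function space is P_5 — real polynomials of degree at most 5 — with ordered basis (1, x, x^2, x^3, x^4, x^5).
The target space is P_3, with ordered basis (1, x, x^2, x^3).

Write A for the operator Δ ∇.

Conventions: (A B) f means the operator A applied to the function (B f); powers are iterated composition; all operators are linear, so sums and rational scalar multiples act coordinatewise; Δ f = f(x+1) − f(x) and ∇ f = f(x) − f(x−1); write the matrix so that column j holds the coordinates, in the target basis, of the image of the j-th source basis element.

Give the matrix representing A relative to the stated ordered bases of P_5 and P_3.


image of 1: 0
image of x: 0
image of x^2: 2
image of x^3: 6x
image of x^4: 12x^2 + 2
image of x^5: 20x^3 + 10x
each image's coordinates form column j of the matrix

the matrix is [[0, 0, 2, 0, 2, 0]; [0, 0, 0, 6, 0, 10]; [0, 0, 0, 0, 12, 0]; [0, 0, 0, 0, 0, 20]] (rows listed top to bottom)


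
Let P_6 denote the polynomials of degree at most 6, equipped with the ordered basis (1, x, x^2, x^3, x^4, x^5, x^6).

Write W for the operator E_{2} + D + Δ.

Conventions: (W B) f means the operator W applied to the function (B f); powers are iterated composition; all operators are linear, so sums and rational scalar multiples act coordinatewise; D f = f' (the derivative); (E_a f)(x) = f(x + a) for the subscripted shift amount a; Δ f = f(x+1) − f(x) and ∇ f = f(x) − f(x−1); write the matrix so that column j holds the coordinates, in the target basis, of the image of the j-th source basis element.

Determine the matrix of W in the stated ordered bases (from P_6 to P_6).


image of 1: 1
image of x: x + 4
image of x^2: x^2 + 8x + 5
image of x^3: x^3 + 12x^2 + 15x + 9
image of x^4: x^4 + 16x^3 + 30x^2 + 36x + 17
image of x^5: x^5 + 20x^4 + 50x^3 + 90x^2 + 85x + 33
image of x^6: x^6 + 24x^5 + 75x^4 + 180x^3 + 255x^2 + 198x + 65
each image's coordinates form column j of the matrix

the matrix is [[1, 4, 5, 9, 17, 33, 65]; [0, 1, 8, 15, 36, 85, 198]; [0, 0, 1, 12, 30, 90, 255]; [0, 0, 0, 1, 16, 50, 180]; [0, 0, 0, 0, 1, 20, 75]; [0, 0, 0, 0, 0, 1, 24]; [0, 0, 0, 0, 0, 0, 1]] (rows listed top to bottom)


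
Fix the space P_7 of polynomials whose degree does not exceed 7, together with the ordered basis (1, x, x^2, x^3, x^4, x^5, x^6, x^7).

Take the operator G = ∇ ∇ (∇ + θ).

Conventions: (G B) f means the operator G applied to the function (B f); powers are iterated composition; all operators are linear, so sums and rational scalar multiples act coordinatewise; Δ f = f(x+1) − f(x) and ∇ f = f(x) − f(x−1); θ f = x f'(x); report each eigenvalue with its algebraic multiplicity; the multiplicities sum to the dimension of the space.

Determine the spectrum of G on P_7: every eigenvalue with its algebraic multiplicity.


image of 1: 0
image of x: 0
image of x^2: 4
image of x^3: 18x - 12
image of x^4: 48x^2 - 72x + 20
image of x^5: 100x^3 - 240x^2 + 170x
image of x^6: 180x^4 - 600x^3 + 720x^2 - 180x - 168
image of x^7: 294x^5 - 1260x^4 + 2170x^3 - 1260x^2 - 742x + 924
the matrix is upper triangular; its diagonal is (0, 0, 0, 0, 0, 0, 0, 0)
for a triangular matrix the eigenvalues are the diagonal entries, with algebraic multiplicity their repetition count

λ = 0 (multiplicity 8)


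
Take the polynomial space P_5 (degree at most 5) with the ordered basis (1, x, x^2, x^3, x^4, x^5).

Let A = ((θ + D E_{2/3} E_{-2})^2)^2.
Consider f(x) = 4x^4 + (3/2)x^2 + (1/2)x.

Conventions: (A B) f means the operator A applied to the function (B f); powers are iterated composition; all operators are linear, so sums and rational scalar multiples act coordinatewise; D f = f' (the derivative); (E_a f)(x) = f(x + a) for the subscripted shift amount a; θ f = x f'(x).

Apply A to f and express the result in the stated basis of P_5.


the image equals g(x) = 1024x^4 + 2800x^3 - 5016x^2 - (11887/6)x + 232969/54

θ f = 16x^4 + 3x^2 + (1/2)x
E_{-2} f = 4x^4 - 32x^3 + (195/2)x^2 - (267/2)x + 69
E_{2/3} E_{-2} f = 4x^4 - (64/3)x^3 + (265/6)x^2 - (2237/54)x + 1186/81
D E_{2/3} E_{-2} f = 16x^3 - 64x^2 + (265/3)x - 2237/54
(θ + D E_{2/3} E_{-2}) f = 16x^4 + 16x^3 - 61x^2 + (533/6)x - 2237/54
θ (θ + D E_{2/3} E_{-2}) f = 64x^4 + 48x^3 - 122x^2 + (533/6)x
E_{-2} (θ + D E_{2/3} E_{-2}) f = 16x^4 - 112x^3 + 227x^2 + (77/6)x - 18095/54
E_{2/3} E_{-2} (θ + D E_{2/3} E_{-2}) f = 16x^4 - (208/3)x^3 + (137/3)x^2 + (9997/54)x - 41419/162
D E_{2/3} E_{-2} (θ + D E_{2/3} E_{-2}) f = 64x^3 - 208x^2 + (274/3)x + 9997/54
(θ + D E_{2/3} E_{-2}) (θ + D E_{2/3} E_{-2}) f = 64x^4 + 112x^3 - 330x^2 + (1081/6)x + 9997/54
θ (θ + D E_{2/3} E_{-2})^2 f = 256x^4 + 336x^3 - 660x^2 + (1081/6)x
E_{-2} (θ + D E_{2/3} E_{-2})^2 f = 64x^4 - 400x^3 + 534x^2 + (4777/6)x - 73829/54
E_{2/3} E_{-2} (θ + D E_{2/3} E_{-2})^2 f = 64x^4 - (688/3)x^3 - (286/3)x^2 + (56737/54)x - 114205/162
D E_{2/3} E_{-2} (θ + D E_{2/3} E_{-2})^2 f = 256x^3 - 688x^2 - (572/3)x + 56737/54
(θ + D E_{2/3} E_{-2}) (θ + D E_{2/3} E_{-2})^2 f = 256x^4 + 592x^3 - 1348x^2 - (21/2)x + 56737/54
θ (θ + D E_{2/3} E_{-2}) (θ + D E_{2/3} E_{-2})^2 f = 1024x^4 + 1776x^3 - 2696x^2 - (21/2)x
E_{-2} (θ + D E_{2/3} E_{-2}) (θ + D E_{2/3} E_{-2})^2 f = 256x^4 - 1456x^3 + 1244x^2 + (8587/2)x - 267857/54
E_{2/3} E_{-2} (θ + D E_{2/3} E_{-2}) (θ + D E_{2/3} E_{-2})^2 f = 256x^4 - (2320/3)x^3 - (2956/3)x^2 + (232969/54)x - 312001/162
D E_{2/3} E_{-2} (θ + D E_{2/3} E_{-2}) (θ + D E_{2/3} E_{-2})^2 f = 1024x^3 - 2320x^2 - (5912/3)x + 232969/54
(θ + D E_{2/3} E_{-2}) (θ + D E_{2/3} E_{-2}) (θ + D E_{2/3} E_{-2})^2 f = 1024x^4 + 2800x^3 - 5016x^2 - (11887/6)x + 232969/54


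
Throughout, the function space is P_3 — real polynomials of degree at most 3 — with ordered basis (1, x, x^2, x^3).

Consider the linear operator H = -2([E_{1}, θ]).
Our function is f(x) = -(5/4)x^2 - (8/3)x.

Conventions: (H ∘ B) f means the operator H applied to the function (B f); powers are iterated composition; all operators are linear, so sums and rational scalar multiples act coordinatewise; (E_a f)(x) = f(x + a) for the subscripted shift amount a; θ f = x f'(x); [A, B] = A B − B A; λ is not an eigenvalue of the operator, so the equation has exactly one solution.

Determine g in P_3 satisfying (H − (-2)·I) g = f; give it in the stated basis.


the result is g(x) = -(5/8)x^2 - (31/12)x - 23/6

write g with unknown coordinates in the stated basis and equate coefficients in (H − (-2)·I) g = f
solving from the highest basis element down gives g = -(5/8)x^2 - (31/12)x - 23/6
check: H g = (5/2)x + 23/3
so H g − (-2)·g = -(5/4)x^2 - (8/3)x = f ✓


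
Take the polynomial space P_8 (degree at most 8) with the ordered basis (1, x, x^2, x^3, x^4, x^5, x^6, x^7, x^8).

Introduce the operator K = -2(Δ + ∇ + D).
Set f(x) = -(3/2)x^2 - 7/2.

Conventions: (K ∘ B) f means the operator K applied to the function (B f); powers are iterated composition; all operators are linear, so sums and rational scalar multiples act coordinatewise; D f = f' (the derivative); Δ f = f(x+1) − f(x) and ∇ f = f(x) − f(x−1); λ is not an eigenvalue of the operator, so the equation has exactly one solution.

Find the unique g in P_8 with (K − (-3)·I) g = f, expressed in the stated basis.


write g with unknown coordinates in the stated basis and equate coefficients in (K − (-3)·I) g = f
solving from the highest basis element down gives g = -(1/2)x^2 - 2x - 31/6
check: K g = 6x + 12
so K g − (-3)·g = -(3/2)x^2 - 7/2 = f ✓

the result is g(x) = -(1/2)x^2 - 2x - 31/6


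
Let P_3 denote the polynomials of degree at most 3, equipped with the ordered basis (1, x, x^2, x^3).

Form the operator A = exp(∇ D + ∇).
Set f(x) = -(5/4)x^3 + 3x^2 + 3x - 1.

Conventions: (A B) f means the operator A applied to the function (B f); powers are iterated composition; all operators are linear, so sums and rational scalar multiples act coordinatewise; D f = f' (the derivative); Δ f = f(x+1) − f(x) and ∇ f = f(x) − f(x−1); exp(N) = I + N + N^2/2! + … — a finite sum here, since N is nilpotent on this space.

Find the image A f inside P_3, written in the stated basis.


the image equals g(x) = -(5/4)x^3 - (3/4)x^2 + (3/2)x + 11/2

order-1 term: -(15/4)x^2 + (9/4)x + 17/2
order-2 term: -(15/4)x - 3/4
order-3 term: -5/4
the series for exp(∇ D + ∇) f terminates at order 3
exp(∇ D + ∇) f = -(5/4)x^3 - (3/4)x^2 + (3/2)x + 11/2


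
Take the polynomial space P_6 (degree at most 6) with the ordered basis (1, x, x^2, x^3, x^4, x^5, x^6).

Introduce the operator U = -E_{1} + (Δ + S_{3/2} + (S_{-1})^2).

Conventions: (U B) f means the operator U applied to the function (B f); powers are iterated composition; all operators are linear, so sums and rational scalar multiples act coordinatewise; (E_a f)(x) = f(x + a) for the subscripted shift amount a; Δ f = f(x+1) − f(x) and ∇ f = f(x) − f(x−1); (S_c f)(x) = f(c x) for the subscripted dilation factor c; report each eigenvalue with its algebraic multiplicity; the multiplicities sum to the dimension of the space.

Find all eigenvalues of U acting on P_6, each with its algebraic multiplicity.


λ = 1 (multiplicity 1), λ = 3/2 (multiplicity 1), λ = 9/4 (multiplicity 1), λ = 27/8 (multiplicity 1), λ = 81/16 (multiplicity 1), λ = 243/32 (multiplicity 1), λ = 729/64 (multiplicity 1)

image of 1: 1
image of x: (3/2)x
image of x^2: (9/4)x^2
image of x^3: (27/8)x^3
image of x^4: (81/16)x^4
image of x^5: (243/32)x^5
image of x^6: (729/64)x^6
the matrix is upper triangular; its diagonal is (1, 3/2, 9/4, 27/8, 81/16, 243/32, 729/64)
for a triangular matrix the eigenvalues are the diagonal entries, with algebraic multiplicity their repetition count


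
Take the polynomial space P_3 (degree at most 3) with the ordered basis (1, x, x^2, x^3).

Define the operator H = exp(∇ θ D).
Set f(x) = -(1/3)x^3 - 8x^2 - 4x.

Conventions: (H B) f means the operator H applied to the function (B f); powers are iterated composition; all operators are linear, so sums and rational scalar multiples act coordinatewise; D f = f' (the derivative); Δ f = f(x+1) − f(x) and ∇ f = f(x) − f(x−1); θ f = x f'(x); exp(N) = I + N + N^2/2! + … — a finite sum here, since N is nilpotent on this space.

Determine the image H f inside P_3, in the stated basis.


the image equals g(x) = -(1/3)x^3 - 8x^2 - 8x - 14

order-1 term: -4x - 14
the series for exp(∇ θ D) f terminates at order 1
exp(∇ θ D) f = -(1/3)x^3 - 8x^2 - 8x - 14


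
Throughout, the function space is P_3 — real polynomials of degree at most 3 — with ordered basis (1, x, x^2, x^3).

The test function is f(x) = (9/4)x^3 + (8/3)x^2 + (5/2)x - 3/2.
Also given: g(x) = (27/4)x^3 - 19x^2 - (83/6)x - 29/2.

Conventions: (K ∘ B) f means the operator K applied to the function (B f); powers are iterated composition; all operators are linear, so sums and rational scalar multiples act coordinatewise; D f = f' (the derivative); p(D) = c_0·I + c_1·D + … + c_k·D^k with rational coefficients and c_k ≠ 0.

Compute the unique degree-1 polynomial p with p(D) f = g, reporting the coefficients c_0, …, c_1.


c_0 = 3, c_1 = -4

D^0 f = (9/4)x^3 + (8/3)x^2 + (5/2)x - 3/2
D^1 f = (27/4)x^2 + (16/3)x + 5/2
matching coefficients of g against c_0 f + c_1 Df + … from the top degree down determines the c_i
solution: c_0 = 3, c_1 = -4


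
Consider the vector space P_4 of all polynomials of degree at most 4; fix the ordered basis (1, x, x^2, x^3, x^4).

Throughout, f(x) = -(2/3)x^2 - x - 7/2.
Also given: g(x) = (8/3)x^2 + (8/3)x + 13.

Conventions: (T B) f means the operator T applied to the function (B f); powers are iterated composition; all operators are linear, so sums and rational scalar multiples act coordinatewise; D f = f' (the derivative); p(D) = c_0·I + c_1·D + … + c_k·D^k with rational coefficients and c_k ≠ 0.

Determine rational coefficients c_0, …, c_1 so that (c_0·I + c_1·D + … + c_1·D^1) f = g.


D^0 f = -(2/3)x^2 - x - 7/2
D^1 f = -(4/3)x - 1
matching coefficients of g against c_0 f + c_1 Df + … from the top degree down determines the c_i
solution: c_0 = -4, c_1 = 1

p(D) = -4·I + D, i.e. c_0 = -4, c_1 = 1


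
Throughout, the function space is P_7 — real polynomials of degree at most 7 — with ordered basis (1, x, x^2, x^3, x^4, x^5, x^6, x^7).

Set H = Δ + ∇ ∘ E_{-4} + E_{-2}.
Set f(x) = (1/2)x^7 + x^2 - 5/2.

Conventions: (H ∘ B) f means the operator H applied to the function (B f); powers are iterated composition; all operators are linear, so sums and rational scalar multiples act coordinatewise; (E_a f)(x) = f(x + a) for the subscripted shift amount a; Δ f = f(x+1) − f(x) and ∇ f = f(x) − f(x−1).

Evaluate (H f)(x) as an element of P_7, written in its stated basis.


the result is g(x) = (1/2)x^7 - 42x^5 + 945x^4 - 6160x^3 + 21736x^2 - 40124x + 61601/2

Δ f = (7/2)x^6 + (21/2)x^5 + (35/2)x^4 + (35/2)x^3 + (21/2)x^2 + (11/2)x + 3/2
E_{-4} f = (1/2)x^7 - 14x^6 + 168x^5 - 1120x^4 + 4480x^3 - 10751x^2 + 14328x - 16357/2
∇ E_{-4} f = (7/2)x^6 - (189/2)x^5 + (2135/2)x^4 - (12915/2)x^3 + (44121/2)x^2 - (80699/2)x + 61723/2
E_{-2} f = (1/2)x^7 - 7x^6 + 42x^5 - 140x^4 + 280x^3 - 335x^2 + 220x - 125/2
(Δ + ∇ ∘ E_{-4} + E_{-2}) f = (1/2)x^7 - 42x^5 + 945x^4 - 6160x^3 + 21736x^2 - 40124x + 61601/2


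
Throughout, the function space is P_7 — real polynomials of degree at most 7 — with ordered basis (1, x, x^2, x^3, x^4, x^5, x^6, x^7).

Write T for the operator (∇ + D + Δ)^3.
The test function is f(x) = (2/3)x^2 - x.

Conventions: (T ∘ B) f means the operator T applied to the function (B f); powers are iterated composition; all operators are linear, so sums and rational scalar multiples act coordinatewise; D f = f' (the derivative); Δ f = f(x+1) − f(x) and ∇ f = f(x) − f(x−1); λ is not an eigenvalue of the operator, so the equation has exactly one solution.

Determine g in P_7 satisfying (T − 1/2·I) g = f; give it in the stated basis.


the result is g(x) = -(4/3)x^2 + 2x

write g with unknown coordinates in the stated basis and equate coefficients in (T − 1/2·I) g = f
solving from the highest basis element down gives g = -(4/3)x^2 + 2x
check: T g = 0
so T g − 1/2·g = (2/3)x^2 - x = f ✓


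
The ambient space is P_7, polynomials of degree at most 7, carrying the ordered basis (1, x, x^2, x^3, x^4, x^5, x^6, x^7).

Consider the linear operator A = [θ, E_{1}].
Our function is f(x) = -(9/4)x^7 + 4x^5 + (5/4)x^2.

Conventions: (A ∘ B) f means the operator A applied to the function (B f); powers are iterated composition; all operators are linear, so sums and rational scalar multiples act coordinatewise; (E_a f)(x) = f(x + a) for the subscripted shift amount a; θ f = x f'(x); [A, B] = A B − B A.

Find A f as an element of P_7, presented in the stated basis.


E_{1} f = -(9/4)x^7 - (63/4)x^6 - (173/4)x^5 - (235/4)x^4 - (155/4)x^3 - 6x^2 + (27/4)x + 3
θ E_{1} f = -(63/4)x^7 - (189/2)x^6 - (865/4)x^5 - 235x^4 - (465/4)x^3 - 12x^2 + (27/4)x
θ f = -(63/4)x^7 + 20x^5 + (5/2)x^2
E_{1} θ f = -(63/4)x^7 - (441/4)x^6 - (1243/4)x^5 - (1805/4)x^4 - (1405/4)x^3 - (513/4)x^2 - (21/4)x + 27/4
[θ, E_{1}] f = (63/4)x^6 + (189/2)x^5 + (865/4)x^4 + 235x^3 + (465/4)x^2 + 12x - 27/4

g(x) = (63/4)x^6 + (189/2)x^5 + (865/4)x^4 + 235x^3 + (465/4)x^2 + 12x - 27/4


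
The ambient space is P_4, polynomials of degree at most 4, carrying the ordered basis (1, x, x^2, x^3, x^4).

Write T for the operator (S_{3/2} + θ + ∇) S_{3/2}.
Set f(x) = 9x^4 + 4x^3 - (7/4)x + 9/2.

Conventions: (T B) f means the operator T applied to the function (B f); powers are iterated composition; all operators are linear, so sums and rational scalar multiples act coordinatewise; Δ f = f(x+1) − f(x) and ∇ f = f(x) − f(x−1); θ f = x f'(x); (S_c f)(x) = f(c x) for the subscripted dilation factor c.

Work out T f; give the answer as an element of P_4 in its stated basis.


S_{3/2} f = (729/16)x^4 + (27/2)x^3 - (21/8)x + 9/2
S_{3/2} S_{3/2} f = (59049/256)x^4 + (729/16)x^3 - (63/16)x + 9/2
θ S_{3/2} f = (729/4)x^4 + (81/2)x^3 - (21/8)x
∇ S_{3/2} f = (729/4)x^3 - (1863/8)x^2 + (567/4)x - 555/16
(S_{3/2} + θ + ∇) S_{3/2} f = (105705/256)x^4 + (4293/16)x^3 - (1863/8)x^2 + (2163/16)x - 483/16

the image equals g(x) = (105705/256)x^4 + (4293/16)x^3 - (1863/8)x^2 + (2163/16)x - 483/16


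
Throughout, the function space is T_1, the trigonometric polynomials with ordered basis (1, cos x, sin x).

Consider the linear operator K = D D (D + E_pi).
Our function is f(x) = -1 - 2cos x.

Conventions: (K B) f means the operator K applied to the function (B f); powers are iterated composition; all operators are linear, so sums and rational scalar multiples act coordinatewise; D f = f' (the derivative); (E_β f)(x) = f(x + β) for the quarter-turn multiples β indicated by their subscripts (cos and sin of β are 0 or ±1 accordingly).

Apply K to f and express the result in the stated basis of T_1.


D f = 2sin x
E_pi f = -1 + 2cos x
(D + E_pi) f = -1 + 2cos x + 2sin x
D (D + E_pi) f = 2cos x - 2sin x
D D (D + E_pi) f = -2cos x - 2sin x

g(x) = -2cos x - 2sin x


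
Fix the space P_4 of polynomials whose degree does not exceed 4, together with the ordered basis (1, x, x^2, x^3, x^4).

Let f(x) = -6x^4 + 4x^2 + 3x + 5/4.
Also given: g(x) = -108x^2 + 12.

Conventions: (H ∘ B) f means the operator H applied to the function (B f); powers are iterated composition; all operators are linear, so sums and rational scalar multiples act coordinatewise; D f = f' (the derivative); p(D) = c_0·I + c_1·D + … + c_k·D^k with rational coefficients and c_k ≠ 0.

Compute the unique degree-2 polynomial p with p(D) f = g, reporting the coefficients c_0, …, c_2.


p(D) = (3/2)·D^2, i.e. c_0 = 0, c_1 = 0, c_2 = 3/2

D^0 f = -6x^4 + 4x^2 + 3x + 5/4
D^1 f = -24x^3 + 8x + 3
D^2 f = -72x^2 + 8
matching coefficients of g against c_0 f + c_1 Df + … from the top degree down determines the c_i
solution: c_0 = 0, c_1 = 0, c_2 = 3/2


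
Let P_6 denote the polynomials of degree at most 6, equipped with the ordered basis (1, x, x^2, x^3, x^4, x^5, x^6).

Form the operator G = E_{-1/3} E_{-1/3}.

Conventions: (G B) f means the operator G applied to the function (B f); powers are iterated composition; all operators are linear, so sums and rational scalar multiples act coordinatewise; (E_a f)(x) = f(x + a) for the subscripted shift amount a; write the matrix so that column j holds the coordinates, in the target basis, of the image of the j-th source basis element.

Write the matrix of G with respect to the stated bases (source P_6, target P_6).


image of 1: 1
image of x: x - 2/3
image of x^2: x^2 - (4/3)x + 4/9
image of x^3: x^3 - 2x^2 + (4/3)x - 8/27
image of x^4: x^4 - (8/3)x^3 + (8/3)x^2 - (32/27)x + 16/81
image of x^5: x^5 - (10/3)x^4 + (40/9)x^3 - (80/27)x^2 + (80/81)x - 32/243
image of x^6: x^6 - 4x^5 + (20/3)x^4 - (160/27)x^3 + (80/27)x^2 - (64/81)x + 64/729
each image's coordinates form column j of the matrix

the matrix is [[1, -2/3, 4/9, -8/27, 16/81, -32/243, 64/729]; [0, 1, -4/3, 4/3, -32/27, 80/81, -64/81]; [0, 0, 1, -2, 8/3, -80/27, 80/27]; [0, 0, 0, 1, -8/3, 40/9, -160/27]; [0, 0, 0, 0, 1, -10/3, 20/3]; [0, 0, 0, 0, 0, 1, -4]; [0, 0, 0, 0, 0, 0, 1]] (rows listed top to bottom)


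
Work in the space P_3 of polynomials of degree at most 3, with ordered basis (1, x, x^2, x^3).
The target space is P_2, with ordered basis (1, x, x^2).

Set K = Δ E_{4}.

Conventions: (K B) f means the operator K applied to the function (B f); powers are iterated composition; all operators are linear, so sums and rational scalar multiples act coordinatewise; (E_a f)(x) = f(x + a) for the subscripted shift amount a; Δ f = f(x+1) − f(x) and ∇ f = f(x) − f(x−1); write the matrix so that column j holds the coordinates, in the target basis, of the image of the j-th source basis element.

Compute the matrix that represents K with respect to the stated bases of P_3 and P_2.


the matrix is [[0, 1, 9, 61]; [0, 0, 2, 27]; [0, 0, 0, 3]] (rows listed top to bottom)

image of 1: 0
image of x: 1
image of x^2: 2x + 9
image of x^3: 3x^2 + 27x + 61
each image's coordinates form column j of the matrix


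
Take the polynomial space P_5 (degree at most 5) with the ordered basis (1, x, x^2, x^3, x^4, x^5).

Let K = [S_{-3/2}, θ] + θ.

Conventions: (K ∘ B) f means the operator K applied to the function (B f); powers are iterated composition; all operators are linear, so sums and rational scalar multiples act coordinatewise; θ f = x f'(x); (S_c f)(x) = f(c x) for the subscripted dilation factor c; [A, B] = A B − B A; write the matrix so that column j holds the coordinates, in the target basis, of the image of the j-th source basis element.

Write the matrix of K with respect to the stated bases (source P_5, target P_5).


the matrix is [[0, 0, 0, 0, 0, 0]; [0, 1, 0, 0, 0, 0]; [0, 0, 2, 0, 0, 0]; [0, 0, 0, 3, 0, 0]; [0, 0, 0, 0, 4, 0]; [0, 0, 0, 0, 0, 5]] (rows listed top to bottom)

image of 1: 0
image of x: x
image of x^2: 2x^2
image of x^3: 3x^3
image of x^4: 4x^4
image of x^5: 5x^5
each image's coordinates form column j of the matrix


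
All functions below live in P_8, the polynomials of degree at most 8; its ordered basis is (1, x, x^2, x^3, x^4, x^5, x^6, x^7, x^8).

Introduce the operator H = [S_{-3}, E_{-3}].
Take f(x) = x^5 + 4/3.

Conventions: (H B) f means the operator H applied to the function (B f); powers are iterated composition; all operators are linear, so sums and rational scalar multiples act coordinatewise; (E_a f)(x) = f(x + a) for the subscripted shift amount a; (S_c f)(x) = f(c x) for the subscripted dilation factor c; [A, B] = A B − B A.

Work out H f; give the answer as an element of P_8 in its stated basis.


the result is g(x) = -4860x^4 + 19440x^3 - 68040x^2 + 97200x - 59292

E_{-3} f = x^5 - 15x^4 + 90x^3 - 270x^2 + 405x - 725/3
S_{-3} E_{-3} f = -243x^5 - 1215x^4 - 2430x^3 - 2430x^2 - 1215x - 725/3
S_{-3} f = -243x^5 + 4/3
E_{-3} S_{-3} f = -243x^5 + 3645x^4 - 21870x^3 + 65610x^2 - 98415x + 177151/3
[S_{-3}, E_{-3}] f = -4860x^4 + 19440x^3 - 68040x^2 + 97200x - 59292


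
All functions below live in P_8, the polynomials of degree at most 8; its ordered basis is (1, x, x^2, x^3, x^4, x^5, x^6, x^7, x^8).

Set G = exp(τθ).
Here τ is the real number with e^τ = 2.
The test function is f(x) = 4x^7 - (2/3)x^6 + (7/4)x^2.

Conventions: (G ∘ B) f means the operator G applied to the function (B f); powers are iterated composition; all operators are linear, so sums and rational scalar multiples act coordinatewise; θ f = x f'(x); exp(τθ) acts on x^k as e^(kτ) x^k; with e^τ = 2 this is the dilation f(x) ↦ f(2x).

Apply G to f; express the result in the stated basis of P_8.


exp(τθ) x^k = e^(kτ) x^k; with e^τ = 2 this sends x^k to 2^k x^k
x^2 ↦ 4 x^2
x^6 ↦ 64 x^6
x^7 ↦ 128 x^7
applying this coordinatewise to f: exp(τθ) f = 512x^7 - (128/3)x^6 + 7x^2

g(x) = 512x^7 - (128/3)x^6 + 7x^2


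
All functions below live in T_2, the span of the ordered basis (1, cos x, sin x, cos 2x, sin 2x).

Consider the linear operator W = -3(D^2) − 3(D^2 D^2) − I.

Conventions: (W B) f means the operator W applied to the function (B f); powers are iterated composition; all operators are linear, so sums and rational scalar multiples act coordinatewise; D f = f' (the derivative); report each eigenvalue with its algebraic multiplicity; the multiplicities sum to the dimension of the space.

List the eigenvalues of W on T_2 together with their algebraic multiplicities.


image of 1: -1
image of cos x: -cos x
image of sin x: -sin x
image of cos 2x: -37cos 2x
image of sin 2x: -37sin 2x
the matrix is diagonal; its diagonal is (-1, -1, -1, -37, -37)
for a triangular matrix the eigenvalues are the diagonal entries, with algebraic multiplicity their repetition count

λ = -37 (multiplicity 2), λ = -1 (multiplicity 3)


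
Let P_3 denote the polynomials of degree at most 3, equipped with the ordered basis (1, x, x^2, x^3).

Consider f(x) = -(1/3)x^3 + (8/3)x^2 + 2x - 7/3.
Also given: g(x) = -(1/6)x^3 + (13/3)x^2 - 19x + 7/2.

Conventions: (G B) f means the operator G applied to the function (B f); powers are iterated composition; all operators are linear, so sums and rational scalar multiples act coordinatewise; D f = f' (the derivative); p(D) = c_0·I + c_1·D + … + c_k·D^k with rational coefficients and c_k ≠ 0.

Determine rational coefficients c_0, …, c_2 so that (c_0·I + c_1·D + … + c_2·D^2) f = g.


D^0 f = -(1/3)x^3 + (8/3)x^2 + 2x - 7/3
D^1 f = -x^2 + (16/3)x + 2
D^2 f = -2x + 16/3
matching coefficients of g against c_0 f + c_1 Df + … from the top degree down determines the c_i
solution: c_0 = 1/2, c_1 = -3, c_2 = 2

p(D) = (1/2)·I − 3·D + 2·D^2, i.e. c_0 = 1/2, c_1 = -3, c_2 = 2
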